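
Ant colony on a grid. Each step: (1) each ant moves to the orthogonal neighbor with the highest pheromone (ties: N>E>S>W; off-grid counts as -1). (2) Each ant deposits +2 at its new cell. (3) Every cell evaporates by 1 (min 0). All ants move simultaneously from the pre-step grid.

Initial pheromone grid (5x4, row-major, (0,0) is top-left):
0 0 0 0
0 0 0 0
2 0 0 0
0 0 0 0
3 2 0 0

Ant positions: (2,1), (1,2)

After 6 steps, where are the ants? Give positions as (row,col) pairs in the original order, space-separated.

Step 1: ant0:(2,1)->W->(2,0) | ant1:(1,2)->N->(0,2)
  grid max=3 at (2,0)
Step 2: ant0:(2,0)->N->(1,0) | ant1:(0,2)->E->(0,3)
  grid max=2 at (2,0)
Step 3: ant0:(1,0)->S->(2,0) | ant1:(0,3)->S->(1,3)
  grid max=3 at (2,0)
Step 4: ant0:(2,0)->N->(1,0) | ant1:(1,3)->N->(0,3)
  grid max=2 at (2,0)
Step 5: ant0:(1,0)->S->(2,0) | ant1:(0,3)->S->(1,3)
  grid max=3 at (2,0)
Step 6: ant0:(2,0)->N->(1,0) | ant1:(1,3)->N->(0,3)
  grid max=2 at (2,0)

(1,0) (0,3)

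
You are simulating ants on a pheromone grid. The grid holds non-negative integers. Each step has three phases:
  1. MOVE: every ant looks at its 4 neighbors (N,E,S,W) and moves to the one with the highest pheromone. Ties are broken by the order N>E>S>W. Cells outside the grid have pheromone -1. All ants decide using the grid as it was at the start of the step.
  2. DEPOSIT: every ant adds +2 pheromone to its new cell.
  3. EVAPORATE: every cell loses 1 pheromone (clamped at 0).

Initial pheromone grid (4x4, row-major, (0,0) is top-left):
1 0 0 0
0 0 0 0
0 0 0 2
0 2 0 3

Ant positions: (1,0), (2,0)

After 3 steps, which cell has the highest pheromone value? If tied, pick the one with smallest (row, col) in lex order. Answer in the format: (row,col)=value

Answer: (0,0)=4

Derivation:
Step 1: ant0:(1,0)->N->(0,0) | ant1:(2,0)->N->(1,0)
  grid max=2 at (0,0)
Step 2: ant0:(0,0)->S->(1,0) | ant1:(1,0)->N->(0,0)
  grid max=3 at (0,0)
Step 3: ant0:(1,0)->N->(0,0) | ant1:(0,0)->S->(1,0)
  grid max=4 at (0,0)
Final grid:
  4 0 0 0
  3 0 0 0
  0 0 0 0
  0 0 0 0
Max pheromone 4 at (0,0)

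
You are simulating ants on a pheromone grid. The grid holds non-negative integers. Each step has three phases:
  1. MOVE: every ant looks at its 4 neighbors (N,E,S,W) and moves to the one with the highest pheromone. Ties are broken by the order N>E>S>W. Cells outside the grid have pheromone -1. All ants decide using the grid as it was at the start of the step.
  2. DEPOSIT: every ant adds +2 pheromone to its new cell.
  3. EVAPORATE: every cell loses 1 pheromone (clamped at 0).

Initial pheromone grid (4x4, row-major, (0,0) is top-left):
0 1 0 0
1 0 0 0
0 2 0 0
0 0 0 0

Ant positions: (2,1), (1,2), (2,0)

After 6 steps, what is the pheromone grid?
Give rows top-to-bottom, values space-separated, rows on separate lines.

After step 1: ants at (1,1),(0,2),(2,1)
  0 0 1 0
  0 1 0 0
  0 3 0 0
  0 0 0 0
After step 2: ants at (2,1),(0,3),(1,1)
  0 0 0 1
  0 2 0 0
  0 4 0 0
  0 0 0 0
After step 3: ants at (1,1),(1,3),(2,1)
  0 0 0 0
  0 3 0 1
  0 5 0 0
  0 0 0 0
After step 4: ants at (2,1),(0,3),(1,1)
  0 0 0 1
  0 4 0 0
  0 6 0 0
  0 0 0 0
After step 5: ants at (1,1),(1,3),(2,1)
  0 0 0 0
  0 5 0 1
  0 7 0 0
  0 0 0 0
After step 6: ants at (2,1),(0,3),(1,1)
  0 0 0 1
  0 6 0 0
  0 8 0 0
  0 0 0 0

0 0 0 1
0 6 0 0
0 8 0 0
0 0 0 0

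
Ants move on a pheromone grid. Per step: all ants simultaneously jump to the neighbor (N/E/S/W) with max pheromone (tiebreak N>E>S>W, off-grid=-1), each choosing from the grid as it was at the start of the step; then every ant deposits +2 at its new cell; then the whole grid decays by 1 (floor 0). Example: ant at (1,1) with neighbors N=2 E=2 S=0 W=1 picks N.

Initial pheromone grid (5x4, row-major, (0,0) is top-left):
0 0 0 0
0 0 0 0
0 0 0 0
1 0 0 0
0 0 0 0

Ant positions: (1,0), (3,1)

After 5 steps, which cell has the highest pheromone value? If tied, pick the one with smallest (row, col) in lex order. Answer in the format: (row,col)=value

Step 1: ant0:(1,0)->N->(0,0) | ant1:(3,1)->W->(3,0)
  grid max=2 at (3,0)
Step 2: ant0:(0,0)->E->(0,1) | ant1:(3,0)->N->(2,0)
  grid max=1 at (0,1)
Step 3: ant0:(0,1)->E->(0,2) | ant1:(2,0)->S->(3,0)
  grid max=2 at (3,0)
Step 4: ant0:(0,2)->E->(0,3) | ant1:(3,0)->N->(2,0)
  grid max=1 at (0,3)
Step 5: ant0:(0,3)->S->(1,3) | ant1:(2,0)->S->(3,0)
  grid max=2 at (3,0)
Final grid:
  0 0 0 0
  0 0 0 1
  0 0 0 0
  2 0 0 0
  0 0 0 0
Max pheromone 2 at (3,0)

Answer: (3,0)=2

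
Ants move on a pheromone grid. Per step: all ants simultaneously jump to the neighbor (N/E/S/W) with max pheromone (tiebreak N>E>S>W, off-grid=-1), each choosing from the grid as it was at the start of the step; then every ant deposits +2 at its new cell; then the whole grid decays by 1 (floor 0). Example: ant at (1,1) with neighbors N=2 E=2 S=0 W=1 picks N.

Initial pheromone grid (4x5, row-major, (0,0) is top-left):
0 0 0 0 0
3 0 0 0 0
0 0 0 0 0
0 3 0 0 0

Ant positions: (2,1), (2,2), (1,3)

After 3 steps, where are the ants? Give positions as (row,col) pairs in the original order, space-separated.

Step 1: ant0:(2,1)->S->(3,1) | ant1:(2,2)->N->(1,2) | ant2:(1,3)->N->(0,3)
  grid max=4 at (3,1)
Step 2: ant0:(3,1)->N->(2,1) | ant1:(1,2)->N->(0,2) | ant2:(0,3)->E->(0,4)
  grid max=3 at (3,1)
Step 3: ant0:(2,1)->S->(3,1) | ant1:(0,2)->E->(0,3) | ant2:(0,4)->S->(1,4)
  grid max=4 at (3,1)

(3,1) (0,3) (1,4)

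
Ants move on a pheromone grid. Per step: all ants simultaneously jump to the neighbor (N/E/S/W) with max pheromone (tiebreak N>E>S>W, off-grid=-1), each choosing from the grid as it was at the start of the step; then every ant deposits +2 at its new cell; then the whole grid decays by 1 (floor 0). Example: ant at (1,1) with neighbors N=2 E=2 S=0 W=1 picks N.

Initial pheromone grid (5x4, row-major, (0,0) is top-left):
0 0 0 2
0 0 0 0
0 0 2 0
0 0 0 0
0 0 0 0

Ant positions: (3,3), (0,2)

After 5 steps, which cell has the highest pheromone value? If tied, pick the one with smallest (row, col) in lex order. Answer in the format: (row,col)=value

Answer: (0,3)=3

Derivation:
Step 1: ant0:(3,3)->N->(2,3) | ant1:(0,2)->E->(0,3)
  grid max=3 at (0,3)
Step 2: ant0:(2,3)->W->(2,2) | ant1:(0,3)->S->(1,3)
  grid max=2 at (0,3)
Step 3: ant0:(2,2)->N->(1,2) | ant1:(1,3)->N->(0,3)
  grid max=3 at (0,3)
Step 4: ant0:(1,2)->S->(2,2) | ant1:(0,3)->S->(1,3)
  grid max=2 at (0,3)
Step 5: ant0:(2,2)->N->(1,2) | ant1:(1,3)->N->(0,3)
  grid max=3 at (0,3)
Final grid:
  0 0 0 3
  0 0 1 0
  0 0 1 0
  0 0 0 0
  0 0 0 0
Max pheromone 3 at (0,3)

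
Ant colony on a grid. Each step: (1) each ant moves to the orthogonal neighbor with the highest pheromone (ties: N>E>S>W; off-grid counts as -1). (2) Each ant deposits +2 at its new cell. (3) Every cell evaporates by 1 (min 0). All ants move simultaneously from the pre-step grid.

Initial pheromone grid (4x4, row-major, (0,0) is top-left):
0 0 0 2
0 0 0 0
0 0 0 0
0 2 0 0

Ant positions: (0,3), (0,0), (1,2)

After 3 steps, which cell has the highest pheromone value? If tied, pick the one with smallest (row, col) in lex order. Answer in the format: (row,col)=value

Step 1: ant0:(0,3)->S->(1,3) | ant1:(0,0)->E->(0,1) | ant2:(1,2)->N->(0,2)
  grid max=1 at (0,1)
Step 2: ant0:(1,3)->N->(0,3) | ant1:(0,1)->E->(0,2) | ant2:(0,2)->E->(0,3)
  grid max=4 at (0,3)
Step 3: ant0:(0,3)->W->(0,2) | ant1:(0,2)->E->(0,3) | ant2:(0,3)->W->(0,2)
  grid max=5 at (0,2)
Final grid:
  0 0 5 5
  0 0 0 0
  0 0 0 0
  0 0 0 0
Max pheromone 5 at (0,2)

Answer: (0,2)=5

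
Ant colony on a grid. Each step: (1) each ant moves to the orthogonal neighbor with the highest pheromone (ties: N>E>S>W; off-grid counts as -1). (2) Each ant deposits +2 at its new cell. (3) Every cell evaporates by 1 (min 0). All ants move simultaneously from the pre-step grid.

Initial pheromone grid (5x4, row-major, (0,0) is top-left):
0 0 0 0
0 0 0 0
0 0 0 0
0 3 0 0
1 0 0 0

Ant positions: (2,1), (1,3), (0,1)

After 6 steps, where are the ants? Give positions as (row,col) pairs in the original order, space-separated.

Step 1: ant0:(2,1)->S->(3,1) | ant1:(1,3)->N->(0,3) | ant2:(0,1)->E->(0,2)
  grid max=4 at (3,1)
Step 2: ant0:(3,1)->N->(2,1) | ant1:(0,3)->W->(0,2) | ant2:(0,2)->E->(0,3)
  grid max=3 at (3,1)
Step 3: ant0:(2,1)->S->(3,1) | ant1:(0,2)->E->(0,3) | ant2:(0,3)->W->(0,2)
  grid max=4 at (3,1)
Step 4: ant0:(3,1)->N->(2,1) | ant1:(0,3)->W->(0,2) | ant2:(0,2)->E->(0,3)
  grid max=4 at (0,2)
Step 5: ant0:(2,1)->S->(3,1) | ant1:(0,2)->E->(0,3) | ant2:(0,3)->W->(0,2)
  grid max=5 at (0,2)
Step 6: ant0:(3,1)->N->(2,1) | ant1:(0,3)->W->(0,2) | ant2:(0,2)->E->(0,3)
  grid max=6 at (0,2)

(2,1) (0,2) (0,3)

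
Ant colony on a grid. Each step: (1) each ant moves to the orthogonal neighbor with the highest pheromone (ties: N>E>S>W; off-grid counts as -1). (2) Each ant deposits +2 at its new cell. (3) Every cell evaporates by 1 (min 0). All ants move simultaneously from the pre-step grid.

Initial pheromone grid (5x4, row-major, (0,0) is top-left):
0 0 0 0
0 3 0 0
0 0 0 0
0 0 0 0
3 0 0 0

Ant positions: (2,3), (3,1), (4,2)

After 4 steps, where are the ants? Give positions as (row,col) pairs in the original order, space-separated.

Step 1: ant0:(2,3)->N->(1,3) | ant1:(3,1)->N->(2,1) | ant2:(4,2)->N->(3,2)
  grid max=2 at (1,1)
Step 2: ant0:(1,3)->N->(0,3) | ant1:(2,1)->N->(1,1) | ant2:(3,2)->N->(2,2)
  grid max=3 at (1,1)
Step 3: ant0:(0,3)->S->(1,3) | ant1:(1,1)->N->(0,1) | ant2:(2,2)->N->(1,2)
  grid max=2 at (1,1)
Step 4: ant0:(1,3)->W->(1,2) | ant1:(0,1)->S->(1,1) | ant2:(1,2)->W->(1,1)
  grid max=5 at (1,1)

(1,2) (1,1) (1,1)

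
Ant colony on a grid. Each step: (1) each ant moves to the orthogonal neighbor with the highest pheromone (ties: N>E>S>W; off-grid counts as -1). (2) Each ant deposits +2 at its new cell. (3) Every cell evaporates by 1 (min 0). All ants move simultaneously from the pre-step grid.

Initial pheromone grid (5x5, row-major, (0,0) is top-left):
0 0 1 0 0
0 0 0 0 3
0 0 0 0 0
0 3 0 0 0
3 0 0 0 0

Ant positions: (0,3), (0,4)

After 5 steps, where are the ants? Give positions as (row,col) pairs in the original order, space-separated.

Step 1: ant0:(0,3)->W->(0,2) | ant1:(0,4)->S->(1,4)
  grid max=4 at (1,4)
Step 2: ant0:(0,2)->E->(0,3) | ant1:(1,4)->N->(0,4)
  grid max=3 at (1,4)
Step 3: ant0:(0,3)->E->(0,4) | ant1:(0,4)->S->(1,4)
  grid max=4 at (1,4)
Step 4: ant0:(0,4)->S->(1,4) | ant1:(1,4)->N->(0,4)
  grid max=5 at (1,4)
Step 5: ant0:(1,4)->N->(0,4) | ant1:(0,4)->S->(1,4)
  grid max=6 at (1,4)

(0,4) (1,4)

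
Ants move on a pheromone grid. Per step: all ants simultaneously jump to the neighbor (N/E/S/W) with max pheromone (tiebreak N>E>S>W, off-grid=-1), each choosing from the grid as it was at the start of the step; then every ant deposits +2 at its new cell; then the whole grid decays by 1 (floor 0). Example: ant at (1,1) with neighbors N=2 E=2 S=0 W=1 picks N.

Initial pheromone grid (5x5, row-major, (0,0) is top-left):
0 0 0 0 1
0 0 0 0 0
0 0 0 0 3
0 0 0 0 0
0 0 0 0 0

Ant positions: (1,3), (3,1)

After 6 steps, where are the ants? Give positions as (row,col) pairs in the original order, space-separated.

Step 1: ant0:(1,3)->N->(0,3) | ant1:(3,1)->N->(2,1)
  grid max=2 at (2,4)
Step 2: ant0:(0,3)->E->(0,4) | ant1:(2,1)->N->(1,1)
  grid max=1 at (0,4)
Step 3: ant0:(0,4)->S->(1,4) | ant1:(1,1)->N->(0,1)
  grid max=1 at (0,1)
Step 4: ant0:(1,4)->N->(0,4) | ant1:(0,1)->E->(0,2)
  grid max=1 at (0,2)
Step 5: ant0:(0,4)->S->(1,4) | ant1:(0,2)->E->(0,3)
  grid max=1 at (0,3)
Step 6: ant0:(1,4)->N->(0,4) | ant1:(0,3)->E->(0,4)
  grid max=3 at (0,4)

(0,4) (0,4)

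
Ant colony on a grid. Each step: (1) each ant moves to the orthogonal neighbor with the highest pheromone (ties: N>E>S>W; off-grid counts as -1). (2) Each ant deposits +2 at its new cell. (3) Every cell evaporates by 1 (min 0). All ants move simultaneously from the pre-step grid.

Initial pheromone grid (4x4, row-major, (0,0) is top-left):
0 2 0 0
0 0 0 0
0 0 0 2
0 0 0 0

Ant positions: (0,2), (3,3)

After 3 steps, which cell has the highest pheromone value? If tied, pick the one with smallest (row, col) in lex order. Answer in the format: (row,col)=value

Answer: (0,1)=3

Derivation:
Step 1: ant0:(0,2)->W->(0,1) | ant1:(3,3)->N->(2,3)
  grid max=3 at (0,1)
Step 2: ant0:(0,1)->E->(0,2) | ant1:(2,3)->N->(1,3)
  grid max=2 at (0,1)
Step 3: ant0:(0,2)->W->(0,1) | ant1:(1,3)->S->(2,3)
  grid max=3 at (0,1)
Final grid:
  0 3 0 0
  0 0 0 0
  0 0 0 3
  0 0 0 0
Max pheromone 3 at (0,1)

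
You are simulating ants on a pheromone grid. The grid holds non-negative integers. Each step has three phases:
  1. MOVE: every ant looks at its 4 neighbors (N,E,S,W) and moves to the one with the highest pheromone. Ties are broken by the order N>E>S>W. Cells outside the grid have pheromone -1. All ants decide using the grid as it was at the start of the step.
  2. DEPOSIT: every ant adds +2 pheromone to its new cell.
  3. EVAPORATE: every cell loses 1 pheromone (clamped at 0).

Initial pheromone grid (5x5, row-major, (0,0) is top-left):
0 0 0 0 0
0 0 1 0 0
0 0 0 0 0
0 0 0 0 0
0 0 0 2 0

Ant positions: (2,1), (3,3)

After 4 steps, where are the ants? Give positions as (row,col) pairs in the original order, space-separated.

Step 1: ant0:(2,1)->N->(1,1) | ant1:(3,3)->S->(4,3)
  grid max=3 at (4,3)
Step 2: ant0:(1,1)->N->(0,1) | ant1:(4,3)->N->(3,3)
  grid max=2 at (4,3)
Step 3: ant0:(0,1)->E->(0,2) | ant1:(3,3)->S->(4,3)
  grid max=3 at (4,3)
Step 4: ant0:(0,2)->E->(0,3) | ant1:(4,3)->N->(3,3)
  grid max=2 at (4,3)

(0,3) (3,3)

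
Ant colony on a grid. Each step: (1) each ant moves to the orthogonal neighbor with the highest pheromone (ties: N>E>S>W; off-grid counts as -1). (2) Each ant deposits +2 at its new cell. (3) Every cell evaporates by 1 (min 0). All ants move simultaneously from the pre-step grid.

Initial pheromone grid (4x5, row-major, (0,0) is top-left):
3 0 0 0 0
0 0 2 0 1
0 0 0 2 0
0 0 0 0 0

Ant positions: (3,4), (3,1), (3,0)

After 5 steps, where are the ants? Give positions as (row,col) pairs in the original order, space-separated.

Step 1: ant0:(3,4)->N->(2,4) | ant1:(3,1)->N->(2,1) | ant2:(3,0)->N->(2,0)
  grid max=2 at (0,0)
Step 2: ant0:(2,4)->W->(2,3) | ant1:(2,1)->W->(2,0) | ant2:(2,0)->E->(2,1)
  grid max=2 at (2,0)
Step 3: ant0:(2,3)->N->(1,3) | ant1:(2,0)->E->(2,1) | ant2:(2,1)->W->(2,0)
  grid max=3 at (2,0)
Step 4: ant0:(1,3)->S->(2,3) | ant1:(2,1)->W->(2,0) | ant2:(2,0)->E->(2,1)
  grid max=4 at (2,0)
Step 5: ant0:(2,3)->N->(1,3) | ant1:(2,0)->E->(2,1) | ant2:(2,1)->W->(2,0)
  grid max=5 at (2,0)

(1,3) (2,1) (2,0)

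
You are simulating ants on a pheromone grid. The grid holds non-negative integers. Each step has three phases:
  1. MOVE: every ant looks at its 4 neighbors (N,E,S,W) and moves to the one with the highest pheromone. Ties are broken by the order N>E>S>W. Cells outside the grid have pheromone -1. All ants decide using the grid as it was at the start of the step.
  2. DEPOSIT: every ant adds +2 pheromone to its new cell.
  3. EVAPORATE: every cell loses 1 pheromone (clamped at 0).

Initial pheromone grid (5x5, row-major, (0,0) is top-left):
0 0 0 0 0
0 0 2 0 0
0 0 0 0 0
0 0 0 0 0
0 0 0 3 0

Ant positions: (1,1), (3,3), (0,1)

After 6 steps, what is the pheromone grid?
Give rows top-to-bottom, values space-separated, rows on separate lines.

After step 1: ants at (1,2),(4,3),(0,2)
  0 0 1 0 0
  0 0 3 0 0
  0 0 0 0 0
  0 0 0 0 0
  0 0 0 4 0
After step 2: ants at (0,2),(3,3),(1,2)
  0 0 2 0 0
  0 0 4 0 0
  0 0 0 0 0
  0 0 0 1 0
  0 0 0 3 0
After step 3: ants at (1,2),(4,3),(0,2)
  0 0 3 0 0
  0 0 5 0 0
  0 0 0 0 0
  0 0 0 0 0
  0 0 0 4 0
After step 4: ants at (0,2),(3,3),(1,2)
  0 0 4 0 0
  0 0 6 0 0
  0 0 0 0 0
  0 0 0 1 0
  0 0 0 3 0
After step 5: ants at (1,2),(4,3),(0,2)
  0 0 5 0 0
  0 0 7 0 0
  0 0 0 0 0
  0 0 0 0 0
  0 0 0 4 0
After step 6: ants at (0,2),(3,3),(1,2)
  0 0 6 0 0
  0 0 8 0 0
  0 0 0 0 0
  0 0 0 1 0
  0 0 0 3 0

0 0 6 0 0
0 0 8 0 0
0 0 0 0 0
0 0 0 1 0
0 0 0 3 0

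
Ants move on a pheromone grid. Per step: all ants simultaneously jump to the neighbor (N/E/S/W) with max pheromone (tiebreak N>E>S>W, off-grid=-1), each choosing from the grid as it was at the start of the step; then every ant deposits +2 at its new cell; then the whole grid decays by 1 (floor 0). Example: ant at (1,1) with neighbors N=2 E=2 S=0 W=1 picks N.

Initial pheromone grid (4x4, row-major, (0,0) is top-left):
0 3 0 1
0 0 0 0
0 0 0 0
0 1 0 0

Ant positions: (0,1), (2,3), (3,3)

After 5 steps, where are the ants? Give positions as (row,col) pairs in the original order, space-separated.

Step 1: ant0:(0,1)->E->(0,2) | ant1:(2,3)->N->(1,3) | ant2:(3,3)->N->(2,3)
  grid max=2 at (0,1)
Step 2: ant0:(0,2)->W->(0,1) | ant1:(1,3)->S->(2,3) | ant2:(2,3)->N->(1,3)
  grid max=3 at (0,1)
Step 3: ant0:(0,1)->E->(0,2) | ant1:(2,3)->N->(1,3) | ant2:(1,3)->S->(2,3)
  grid max=3 at (1,3)
Step 4: ant0:(0,2)->W->(0,1) | ant1:(1,3)->S->(2,3) | ant2:(2,3)->N->(1,3)
  grid max=4 at (1,3)
Step 5: ant0:(0,1)->E->(0,2) | ant1:(2,3)->N->(1,3) | ant2:(1,3)->S->(2,3)
  grid max=5 at (1,3)

(0,2) (1,3) (2,3)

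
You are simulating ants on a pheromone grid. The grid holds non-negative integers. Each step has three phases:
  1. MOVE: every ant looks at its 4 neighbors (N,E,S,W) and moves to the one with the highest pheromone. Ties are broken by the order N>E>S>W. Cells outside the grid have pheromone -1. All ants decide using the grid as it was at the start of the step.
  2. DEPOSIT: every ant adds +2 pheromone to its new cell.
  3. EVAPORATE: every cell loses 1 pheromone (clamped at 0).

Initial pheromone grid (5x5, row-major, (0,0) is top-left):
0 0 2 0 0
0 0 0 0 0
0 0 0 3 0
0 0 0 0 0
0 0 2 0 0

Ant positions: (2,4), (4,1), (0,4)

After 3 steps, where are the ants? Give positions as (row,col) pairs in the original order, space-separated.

Step 1: ant0:(2,4)->W->(2,3) | ant1:(4,1)->E->(4,2) | ant2:(0,4)->S->(1,4)
  grid max=4 at (2,3)
Step 2: ant0:(2,3)->N->(1,3) | ant1:(4,2)->N->(3,2) | ant2:(1,4)->N->(0,4)
  grid max=3 at (2,3)
Step 3: ant0:(1,3)->S->(2,3) | ant1:(3,2)->S->(4,2) | ant2:(0,4)->S->(1,4)
  grid max=4 at (2,3)

(2,3) (4,2) (1,4)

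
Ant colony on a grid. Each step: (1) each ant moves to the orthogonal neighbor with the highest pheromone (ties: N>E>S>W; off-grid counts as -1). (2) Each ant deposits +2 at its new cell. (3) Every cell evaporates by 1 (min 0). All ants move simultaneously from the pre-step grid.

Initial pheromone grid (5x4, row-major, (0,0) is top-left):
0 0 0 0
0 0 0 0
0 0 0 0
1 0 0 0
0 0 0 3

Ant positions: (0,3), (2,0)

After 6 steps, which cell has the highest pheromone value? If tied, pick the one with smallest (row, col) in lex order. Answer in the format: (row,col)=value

Answer: (0,3)=1

Derivation:
Step 1: ant0:(0,3)->S->(1,3) | ant1:(2,0)->S->(3,0)
  grid max=2 at (3,0)
Step 2: ant0:(1,3)->N->(0,3) | ant1:(3,0)->N->(2,0)
  grid max=1 at (0,3)
Step 3: ant0:(0,3)->S->(1,3) | ant1:(2,0)->S->(3,0)
  grid max=2 at (3,0)
Step 4: ant0:(1,3)->N->(0,3) | ant1:(3,0)->N->(2,0)
  grid max=1 at (0,3)
Step 5: ant0:(0,3)->S->(1,3) | ant1:(2,0)->S->(3,0)
  grid max=2 at (3,0)
Step 6: ant0:(1,3)->N->(0,3) | ant1:(3,0)->N->(2,0)
  grid max=1 at (0,3)
Final grid:
  0 0 0 1
  0 0 0 0
  1 0 0 0
  1 0 0 0
  0 0 0 0
Max pheromone 1 at (0,3)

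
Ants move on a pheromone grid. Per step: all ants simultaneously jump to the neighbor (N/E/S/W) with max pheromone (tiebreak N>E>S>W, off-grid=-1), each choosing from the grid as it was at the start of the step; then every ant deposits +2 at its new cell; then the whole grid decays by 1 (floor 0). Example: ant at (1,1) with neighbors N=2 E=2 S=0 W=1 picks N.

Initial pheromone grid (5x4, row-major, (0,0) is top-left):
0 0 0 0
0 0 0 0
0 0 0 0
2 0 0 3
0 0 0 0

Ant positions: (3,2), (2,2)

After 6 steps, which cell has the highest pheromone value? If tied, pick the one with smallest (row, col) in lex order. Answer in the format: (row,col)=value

Step 1: ant0:(3,2)->E->(3,3) | ant1:(2,2)->N->(1,2)
  grid max=4 at (3,3)
Step 2: ant0:(3,3)->N->(2,3) | ant1:(1,2)->N->(0,2)
  grid max=3 at (3,3)
Step 3: ant0:(2,3)->S->(3,3) | ant1:(0,2)->E->(0,3)
  grid max=4 at (3,3)
Step 4: ant0:(3,3)->N->(2,3) | ant1:(0,3)->S->(1,3)
  grid max=3 at (3,3)
Step 5: ant0:(2,3)->S->(3,3) | ant1:(1,3)->S->(2,3)
  grid max=4 at (3,3)
Step 6: ant0:(3,3)->N->(2,3) | ant1:(2,3)->S->(3,3)
  grid max=5 at (3,3)
Final grid:
  0 0 0 0
  0 0 0 0
  0 0 0 3
  0 0 0 5
  0 0 0 0
Max pheromone 5 at (3,3)

Answer: (3,3)=5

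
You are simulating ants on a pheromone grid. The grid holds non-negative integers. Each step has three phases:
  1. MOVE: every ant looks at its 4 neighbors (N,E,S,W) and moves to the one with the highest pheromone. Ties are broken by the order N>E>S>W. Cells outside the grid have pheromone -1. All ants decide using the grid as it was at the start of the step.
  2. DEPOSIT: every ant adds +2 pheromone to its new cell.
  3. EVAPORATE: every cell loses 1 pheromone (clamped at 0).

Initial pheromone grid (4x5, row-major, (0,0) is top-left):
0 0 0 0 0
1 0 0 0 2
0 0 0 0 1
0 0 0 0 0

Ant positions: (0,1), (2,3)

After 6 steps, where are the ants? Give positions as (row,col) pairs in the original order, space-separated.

Step 1: ant0:(0,1)->E->(0,2) | ant1:(2,3)->E->(2,4)
  grid max=2 at (2,4)
Step 2: ant0:(0,2)->E->(0,3) | ant1:(2,4)->N->(1,4)
  grid max=2 at (1,4)
Step 3: ant0:(0,3)->E->(0,4) | ant1:(1,4)->S->(2,4)
  grid max=2 at (2,4)
Step 4: ant0:(0,4)->S->(1,4) | ant1:(2,4)->N->(1,4)
  grid max=4 at (1,4)
Step 5: ant0:(1,4)->S->(2,4) | ant1:(1,4)->S->(2,4)
  grid max=4 at (2,4)
Step 6: ant0:(2,4)->N->(1,4) | ant1:(2,4)->N->(1,4)
  grid max=6 at (1,4)

(1,4) (1,4)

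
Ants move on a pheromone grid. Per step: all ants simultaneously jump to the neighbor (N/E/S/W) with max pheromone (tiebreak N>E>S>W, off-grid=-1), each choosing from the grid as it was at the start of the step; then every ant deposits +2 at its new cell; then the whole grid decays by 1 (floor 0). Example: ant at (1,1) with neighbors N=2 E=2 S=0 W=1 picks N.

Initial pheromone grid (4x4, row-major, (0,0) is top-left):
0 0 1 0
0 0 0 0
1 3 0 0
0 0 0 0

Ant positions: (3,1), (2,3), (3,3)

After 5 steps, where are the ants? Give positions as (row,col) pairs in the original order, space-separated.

Step 1: ant0:(3,1)->N->(2,1) | ant1:(2,3)->N->(1,3) | ant2:(3,3)->N->(2,3)
  grid max=4 at (2,1)
Step 2: ant0:(2,1)->N->(1,1) | ant1:(1,3)->S->(2,3) | ant2:(2,3)->N->(1,3)
  grid max=3 at (2,1)
Step 3: ant0:(1,1)->S->(2,1) | ant1:(2,3)->N->(1,3) | ant2:(1,3)->S->(2,3)
  grid max=4 at (2,1)
Step 4: ant0:(2,1)->N->(1,1) | ant1:(1,3)->S->(2,3) | ant2:(2,3)->N->(1,3)
  grid max=4 at (1,3)
Step 5: ant0:(1,1)->S->(2,1) | ant1:(2,3)->N->(1,3) | ant2:(1,3)->S->(2,3)
  grid max=5 at (1,3)

(2,1) (1,3) (2,3)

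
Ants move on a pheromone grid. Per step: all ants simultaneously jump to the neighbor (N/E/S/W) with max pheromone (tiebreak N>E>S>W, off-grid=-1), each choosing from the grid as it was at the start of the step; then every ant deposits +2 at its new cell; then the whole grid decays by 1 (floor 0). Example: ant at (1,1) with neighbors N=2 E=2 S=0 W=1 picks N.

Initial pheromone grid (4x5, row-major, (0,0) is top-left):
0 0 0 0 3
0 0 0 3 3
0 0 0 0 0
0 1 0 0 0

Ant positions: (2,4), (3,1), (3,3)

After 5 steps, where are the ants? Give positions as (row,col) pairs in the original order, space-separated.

Step 1: ant0:(2,4)->N->(1,4) | ant1:(3,1)->N->(2,1) | ant2:(3,3)->N->(2,3)
  grid max=4 at (1,4)
Step 2: ant0:(1,4)->N->(0,4) | ant1:(2,1)->N->(1,1) | ant2:(2,3)->N->(1,3)
  grid max=3 at (0,4)
Step 3: ant0:(0,4)->S->(1,4) | ant1:(1,1)->N->(0,1) | ant2:(1,3)->E->(1,4)
  grid max=6 at (1,4)
Step 4: ant0:(1,4)->N->(0,4) | ant1:(0,1)->E->(0,2) | ant2:(1,4)->N->(0,4)
  grid max=5 at (0,4)
Step 5: ant0:(0,4)->S->(1,4) | ant1:(0,2)->E->(0,3) | ant2:(0,4)->S->(1,4)
  grid max=8 at (1,4)

(1,4) (0,3) (1,4)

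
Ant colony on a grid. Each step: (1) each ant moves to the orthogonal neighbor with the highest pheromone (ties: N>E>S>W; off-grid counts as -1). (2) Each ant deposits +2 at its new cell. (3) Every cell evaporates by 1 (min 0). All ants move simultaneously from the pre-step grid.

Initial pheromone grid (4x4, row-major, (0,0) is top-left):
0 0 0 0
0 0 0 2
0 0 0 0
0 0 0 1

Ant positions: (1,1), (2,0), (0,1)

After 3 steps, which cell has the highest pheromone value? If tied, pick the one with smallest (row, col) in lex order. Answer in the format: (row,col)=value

Step 1: ant0:(1,1)->N->(0,1) | ant1:(2,0)->N->(1,0) | ant2:(0,1)->E->(0,2)
  grid max=1 at (0,1)
Step 2: ant0:(0,1)->E->(0,2) | ant1:(1,0)->N->(0,0) | ant2:(0,2)->W->(0,1)
  grid max=2 at (0,1)
Step 3: ant0:(0,2)->W->(0,1) | ant1:(0,0)->E->(0,1) | ant2:(0,1)->E->(0,2)
  grid max=5 at (0,1)
Final grid:
  0 5 3 0
  0 0 0 0
  0 0 0 0
  0 0 0 0
Max pheromone 5 at (0,1)

Answer: (0,1)=5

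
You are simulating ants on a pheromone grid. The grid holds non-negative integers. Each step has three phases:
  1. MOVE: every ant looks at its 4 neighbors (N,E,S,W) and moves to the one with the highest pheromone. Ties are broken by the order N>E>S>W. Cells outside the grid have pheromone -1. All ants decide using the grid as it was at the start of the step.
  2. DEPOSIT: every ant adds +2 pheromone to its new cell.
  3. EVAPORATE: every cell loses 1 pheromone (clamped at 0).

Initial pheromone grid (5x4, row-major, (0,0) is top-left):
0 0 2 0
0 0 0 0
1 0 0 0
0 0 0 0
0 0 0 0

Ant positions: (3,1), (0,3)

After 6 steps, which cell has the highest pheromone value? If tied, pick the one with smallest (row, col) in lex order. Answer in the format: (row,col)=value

Answer: (0,2)=6

Derivation:
Step 1: ant0:(3,1)->N->(2,1) | ant1:(0,3)->W->(0,2)
  grid max=3 at (0,2)
Step 2: ant0:(2,1)->N->(1,1) | ant1:(0,2)->E->(0,3)
  grid max=2 at (0,2)
Step 3: ant0:(1,1)->N->(0,1) | ant1:(0,3)->W->(0,2)
  grid max=3 at (0,2)
Step 4: ant0:(0,1)->E->(0,2) | ant1:(0,2)->W->(0,1)
  grid max=4 at (0,2)
Step 5: ant0:(0,2)->W->(0,1) | ant1:(0,1)->E->(0,2)
  grid max=5 at (0,2)
Step 6: ant0:(0,1)->E->(0,2) | ant1:(0,2)->W->(0,1)
  grid max=6 at (0,2)
Final grid:
  0 4 6 0
  0 0 0 0
  0 0 0 0
  0 0 0 0
  0 0 0 0
Max pheromone 6 at (0,2)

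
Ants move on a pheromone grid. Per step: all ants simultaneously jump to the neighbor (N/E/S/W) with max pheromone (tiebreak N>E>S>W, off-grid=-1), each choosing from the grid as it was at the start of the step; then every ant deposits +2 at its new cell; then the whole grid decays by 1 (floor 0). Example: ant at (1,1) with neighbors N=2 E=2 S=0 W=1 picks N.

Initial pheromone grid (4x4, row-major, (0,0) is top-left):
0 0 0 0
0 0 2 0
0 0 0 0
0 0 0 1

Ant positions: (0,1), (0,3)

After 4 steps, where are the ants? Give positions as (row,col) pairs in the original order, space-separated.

Step 1: ant0:(0,1)->E->(0,2) | ant1:(0,3)->S->(1,3)
  grid max=1 at (0,2)
Step 2: ant0:(0,2)->S->(1,2) | ant1:(1,3)->W->(1,2)
  grid max=4 at (1,2)
Step 3: ant0:(1,2)->N->(0,2) | ant1:(1,2)->N->(0,2)
  grid max=3 at (0,2)
Step 4: ant0:(0,2)->S->(1,2) | ant1:(0,2)->S->(1,2)
  grid max=6 at (1,2)

(1,2) (1,2)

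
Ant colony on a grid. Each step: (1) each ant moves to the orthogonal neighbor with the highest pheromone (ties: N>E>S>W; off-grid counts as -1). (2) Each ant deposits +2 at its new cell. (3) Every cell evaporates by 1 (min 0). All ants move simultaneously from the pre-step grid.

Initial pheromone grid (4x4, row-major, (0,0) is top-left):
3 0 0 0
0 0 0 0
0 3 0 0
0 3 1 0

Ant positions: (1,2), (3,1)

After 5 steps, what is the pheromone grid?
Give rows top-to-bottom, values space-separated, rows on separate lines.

After step 1: ants at (0,2),(2,1)
  2 0 1 0
  0 0 0 0
  0 4 0 0
  0 2 0 0
After step 2: ants at (0,3),(3,1)
  1 0 0 1
  0 0 0 0
  0 3 0 0
  0 3 0 0
After step 3: ants at (1,3),(2,1)
  0 0 0 0
  0 0 0 1
  0 4 0 0
  0 2 0 0
After step 4: ants at (0,3),(3,1)
  0 0 0 1
  0 0 0 0
  0 3 0 0
  0 3 0 0
After step 5: ants at (1,3),(2,1)
  0 0 0 0
  0 0 0 1
  0 4 0 0
  0 2 0 0

0 0 0 0
0 0 0 1
0 4 0 0
0 2 0 0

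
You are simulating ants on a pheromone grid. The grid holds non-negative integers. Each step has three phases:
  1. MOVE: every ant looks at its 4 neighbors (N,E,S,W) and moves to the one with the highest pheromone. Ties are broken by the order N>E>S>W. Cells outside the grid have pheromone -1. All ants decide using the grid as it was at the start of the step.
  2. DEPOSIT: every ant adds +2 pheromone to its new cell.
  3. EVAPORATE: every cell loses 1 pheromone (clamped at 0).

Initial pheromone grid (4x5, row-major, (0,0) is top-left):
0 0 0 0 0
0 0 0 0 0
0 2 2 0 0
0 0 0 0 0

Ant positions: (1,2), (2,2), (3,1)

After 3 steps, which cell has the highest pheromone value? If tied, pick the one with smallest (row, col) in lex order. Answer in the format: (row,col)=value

Answer: (2,1)=9

Derivation:
Step 1: ant0:(1,2)->S->(2,2) | ant1:(2,2)->W->(2,1) | ant2:(3,1)->N->(2,1)
  grid max=5 at (2,1)
Step 2: ant0:(2,2)->W->(2,1) | ant1:(2,1)->E->(2,2) | ant2:(2,1)->E->(2,2)
  grid max=6 at (2,1)
Step 3: ant0:(2,1)->E->(2,2) | ant1:(2,2)->W->(2,1) | ant2:(2,2)->W->(2,1)
  grid max=9 at (2,1)
Final grid:
  0 0 0 0 0
  0 0 0 0 0
  0 9 7 0 0
  0 0 0 0 0
Max pheromone 9 at (2,1)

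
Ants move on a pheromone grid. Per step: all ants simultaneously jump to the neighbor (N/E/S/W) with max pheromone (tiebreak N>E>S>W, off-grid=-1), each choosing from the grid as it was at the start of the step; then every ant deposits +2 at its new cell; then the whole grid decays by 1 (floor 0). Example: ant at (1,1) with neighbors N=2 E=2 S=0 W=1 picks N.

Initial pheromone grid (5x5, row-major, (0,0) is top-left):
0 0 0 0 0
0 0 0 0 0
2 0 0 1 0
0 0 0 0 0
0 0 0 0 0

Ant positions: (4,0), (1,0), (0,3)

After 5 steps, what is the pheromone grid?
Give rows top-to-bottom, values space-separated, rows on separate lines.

After step 1: ants at (3,0),(2,0),(0,4)
  0 0 0 0 1
  0 0 0 0 0
  3 0 0 0 0
  1 0 0 0 0
  0 0 0 0 0
After step 2: ants at (2,0),(3,0),(1,4)
  0 0 0 0 0
  0 0 0 0 1
  4 0 0 0 0
  2 0 0 0 0
  0 0 0 0 0
After step 3: ants at (3,0),(2,0),(0,4)
  0 0 0 0 1
  0 0 0 0 0
  5 0 0 0 0
  3 0 0 0 0
  0 0 0 0 0
After step 4: ants at (2,0),(3,0),(1,4)
  0 0 0 0 0
  0 0 0 0 1
  6 0 0 0 0
  4 0 0 0 0
  0 0 0 0 0
After step 5: ants at (3,0),(2,0),(0,4)
  0 0 0 0 1
  0 0 0 0 0
  7 0 0 0 0
  5 0 0 0 0
  0 0 0 0 0

0 0 0 0 1
0 0 0 0 0
7 0 0 0 0
5 0 0 0 0
0 0 0 0 0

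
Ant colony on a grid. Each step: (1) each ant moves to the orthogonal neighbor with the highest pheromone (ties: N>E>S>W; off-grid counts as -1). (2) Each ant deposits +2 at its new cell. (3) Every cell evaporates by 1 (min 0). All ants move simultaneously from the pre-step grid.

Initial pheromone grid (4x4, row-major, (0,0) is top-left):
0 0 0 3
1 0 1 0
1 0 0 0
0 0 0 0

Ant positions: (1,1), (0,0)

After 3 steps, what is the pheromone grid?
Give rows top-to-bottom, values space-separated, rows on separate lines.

After step 1: ants at (1,2),(1,0)
  0 0 0 2
  2 0 2 0
  0 0 0 0
  0 0 0 0
After step 2: ants at (0,2),(0,0)
  1 0 1 1
  1 0 1 0
  0 0 0 0
  0 0 0 0
After step 3: ants at (0,3),(1,0)
  0 0 0 2
  2 0 0 0
  0 0 0 0
  0 0 0 0

0 0 0 2
2 0 0 0
0 0 0 0
0 0 0 0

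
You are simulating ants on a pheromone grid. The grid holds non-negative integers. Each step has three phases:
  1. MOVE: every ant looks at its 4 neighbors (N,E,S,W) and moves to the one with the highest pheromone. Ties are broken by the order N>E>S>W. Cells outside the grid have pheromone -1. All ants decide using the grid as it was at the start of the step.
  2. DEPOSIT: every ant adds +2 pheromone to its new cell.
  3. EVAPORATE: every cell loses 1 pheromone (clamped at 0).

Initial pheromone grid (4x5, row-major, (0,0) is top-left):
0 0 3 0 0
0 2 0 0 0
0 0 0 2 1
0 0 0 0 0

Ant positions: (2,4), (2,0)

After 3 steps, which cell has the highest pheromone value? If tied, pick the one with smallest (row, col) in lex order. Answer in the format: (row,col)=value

Step 1: ant0:(2,4)->W->(2,3) | ant1:(2,0)->N->(1,0)
  grid max=3 at (2,3)
Step 2: ant0:(2,3)->N->(1,3) | ant1:(1,0)->E->(1,1)
  grid max=2 at (1,1)
Step 3: ant0:(1,3)->S->(2,3) | ant1:(1,1)->N->(0,1)
  grid max=3 at (2,3)
Final grid:
  0 1 0 0 0
  0 1 0 0 0
  0 0 0 3 0
  0 0 0 0 0
Max pheromone 3 at (2,3)

Answer: (2,3)=3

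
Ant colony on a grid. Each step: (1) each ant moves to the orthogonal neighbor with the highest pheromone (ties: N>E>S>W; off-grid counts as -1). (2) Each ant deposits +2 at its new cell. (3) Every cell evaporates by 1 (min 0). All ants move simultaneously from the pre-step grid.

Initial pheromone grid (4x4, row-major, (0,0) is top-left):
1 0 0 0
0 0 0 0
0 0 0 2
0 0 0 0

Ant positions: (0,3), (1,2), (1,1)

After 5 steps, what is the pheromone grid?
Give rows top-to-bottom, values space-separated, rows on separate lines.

After step 1: ants at (1,3),(0,2),(0,1)
  0 1 1 0
  0 0 0 1
  0 0 0 1
  0 0 0 0
After step 2: ants at (2,3),(0,1),(0,2)
  0 2 2 0
  0 0 0 0
  0 0 0 2
  0 0 0 0
After step 3: ants at (1,3),(0,2),(0,1)
  0 3 3 0
  0 0 0 1
  0 0 0 1
  0 0 0 0
After step 4: ants at (2,3),(0,1),(0,2)
  0 4 4 0
  0 0 0 0
  0 0 0 2
  0 0 0 0
After step 5: ants at (1,3),(0,2),(0,1)
  0 5 5 0
  0 0 0 1
  0 0 0 1
  0 0 0 0

0 5 5 0
0 0 0 1
0 0 0 1
0 0 0 0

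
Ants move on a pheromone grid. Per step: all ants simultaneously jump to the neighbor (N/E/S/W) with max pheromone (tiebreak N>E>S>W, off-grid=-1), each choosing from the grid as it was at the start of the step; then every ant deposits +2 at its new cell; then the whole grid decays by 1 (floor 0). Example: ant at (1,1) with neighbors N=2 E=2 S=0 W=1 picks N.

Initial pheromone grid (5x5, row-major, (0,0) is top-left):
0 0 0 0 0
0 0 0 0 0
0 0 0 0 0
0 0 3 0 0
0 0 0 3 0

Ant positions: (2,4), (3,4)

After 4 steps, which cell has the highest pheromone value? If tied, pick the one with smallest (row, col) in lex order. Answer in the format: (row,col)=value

Step 1: ant0:(2,4)->N->(1,4) | ant1:(3,4)->N->(2,4)
  grid max=2 at (3,2)
Step 2: ant0:(1,4)->S->(2,4) | ant1:(2,4)->N->(1,4)
  grid max=2 at (1,4)
Step 3: ant0:(2,4)->N->(1,4) | ant1:(1,4)->S->(2,4)
  grid max=3 at (1,4)
Step 4: ant0:(1,4)->S->(2,4) | ant1:(2,4)->N->(1,4)
  grid max=4 at (1,4)
Final grid:
  0 0 0 0 0
  0 0 0 0 4
  0 0 0 0 4
  0 0 0 0 0
  0 0 0 0 0
Max pheromone 4 at (1,4)

Answer: (1,4)=4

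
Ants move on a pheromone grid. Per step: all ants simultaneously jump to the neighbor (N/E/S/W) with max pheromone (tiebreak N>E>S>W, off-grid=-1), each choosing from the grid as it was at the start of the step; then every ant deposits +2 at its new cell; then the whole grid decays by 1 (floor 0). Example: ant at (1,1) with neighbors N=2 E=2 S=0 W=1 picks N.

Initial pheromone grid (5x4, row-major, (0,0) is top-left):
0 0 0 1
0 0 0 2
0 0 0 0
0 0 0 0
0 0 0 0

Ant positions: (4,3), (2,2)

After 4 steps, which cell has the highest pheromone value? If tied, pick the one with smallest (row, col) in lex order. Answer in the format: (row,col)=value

Step 1: ant0:(4,3)->N->(3,3) | ant1:(2,2)->N->(1,2)
  grid max=1 at (1,2)
Step 2: ant0:(3,3)->N->(2,3) | ant1:(1,2)->E->(1,3)
  grid max=2 at (1,3)
Step 3: ant0:(2,3)->N->(1,3) | ant1:(1,3)->S->(2,3)
  grid max=3 at (1,3)
Step 4: ant0:(1,3)->S->(2,3) | ant1:(2,3)->N->(1,3)
  grid max=4 at (1,3)
Final grid:
  0 0 0 0
  0 0 0 4
  0 0 0 3
  0 0 0 0
  0 0 0 0
Max pheromone 4 at (1,3)

Answer: (1,3)=4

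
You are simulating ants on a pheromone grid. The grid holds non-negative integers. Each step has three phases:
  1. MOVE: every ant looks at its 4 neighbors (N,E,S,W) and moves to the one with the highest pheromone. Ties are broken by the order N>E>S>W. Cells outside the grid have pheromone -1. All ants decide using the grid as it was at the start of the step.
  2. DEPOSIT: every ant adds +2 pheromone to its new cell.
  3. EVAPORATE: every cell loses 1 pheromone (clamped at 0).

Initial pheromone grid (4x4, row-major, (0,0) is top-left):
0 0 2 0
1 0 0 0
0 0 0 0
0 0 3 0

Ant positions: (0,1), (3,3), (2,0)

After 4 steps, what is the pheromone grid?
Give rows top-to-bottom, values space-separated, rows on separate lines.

After step 1: ants at (0,2),(3,2),(1,0)
  0 0 3 0
  2 0 0 0
  0 0 0 0
  0 0 4 0
After step 2: ants at (0,3),(2,2),(0,0)
  1 0 2 1
  1 0 0 0
  0 0 1 0
  0 0 3 0
After step 3: ants at (0,2),(3,2),(1,0)
  0 0 3 0
  2 0 0 0
  0 0 0 0
  0 0 4 0
After step 4: ants at (0,3),(2,2),(0,0)
  1 0 2 1
  1 0 0 0
  0 0 1 0
  0 0 3 0

1 0 2 1
1 0 0 0
0 0 1 0
0 0 3 0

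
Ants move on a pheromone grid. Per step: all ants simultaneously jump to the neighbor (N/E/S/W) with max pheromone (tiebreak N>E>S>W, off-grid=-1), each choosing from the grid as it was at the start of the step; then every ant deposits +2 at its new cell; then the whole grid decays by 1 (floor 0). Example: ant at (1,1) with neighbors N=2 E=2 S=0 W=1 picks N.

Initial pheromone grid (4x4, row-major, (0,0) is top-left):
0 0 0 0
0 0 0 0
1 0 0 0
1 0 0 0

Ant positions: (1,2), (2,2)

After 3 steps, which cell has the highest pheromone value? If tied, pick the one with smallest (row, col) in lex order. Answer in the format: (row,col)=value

Step 1: ant0:(1,2)->N->(0,2) | ant1:(2,2)->N->(1,2)
  grid max=1 at (0,2)
Step 2: ant0:(0,2)->S->(1,2) | ant1:(1,2)->N->(0,2)
  grid max=2 at (0,2)
Step 3: ant0:(1,2)->N->(0,2) | ant1:(0,2)->S->(1,2)
  grid max=3 at (0,2)
Final grid:
  0 0 3 0
  0 0 3 0
  0 0 0 0
  0 0 0 0
Max pheromone 3 at (0,2)

Answer: (0,2)=3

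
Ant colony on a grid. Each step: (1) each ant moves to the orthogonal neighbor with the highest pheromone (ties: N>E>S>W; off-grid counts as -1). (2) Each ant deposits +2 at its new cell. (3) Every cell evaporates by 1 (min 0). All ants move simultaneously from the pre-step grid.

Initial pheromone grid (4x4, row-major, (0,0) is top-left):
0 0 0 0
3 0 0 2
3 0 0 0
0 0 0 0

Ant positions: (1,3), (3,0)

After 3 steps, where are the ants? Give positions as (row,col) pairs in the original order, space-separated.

Step 1: ant0:(1,3)->N->(0,3) | ant1:(3,0)->N->(2,0)
  grid max=4 at (2,0)
Step 2: ant0:(0,3)->S->(1,3) | ant1:(2,0)->N->(1,0)
  grid max=3 at (1,0)
Step 3: ant0:(1,3)->N->(0,3) | ant1:(1,0)->S->(2,0)
  grid max=4 at (2,0)

(0,3) (2,0)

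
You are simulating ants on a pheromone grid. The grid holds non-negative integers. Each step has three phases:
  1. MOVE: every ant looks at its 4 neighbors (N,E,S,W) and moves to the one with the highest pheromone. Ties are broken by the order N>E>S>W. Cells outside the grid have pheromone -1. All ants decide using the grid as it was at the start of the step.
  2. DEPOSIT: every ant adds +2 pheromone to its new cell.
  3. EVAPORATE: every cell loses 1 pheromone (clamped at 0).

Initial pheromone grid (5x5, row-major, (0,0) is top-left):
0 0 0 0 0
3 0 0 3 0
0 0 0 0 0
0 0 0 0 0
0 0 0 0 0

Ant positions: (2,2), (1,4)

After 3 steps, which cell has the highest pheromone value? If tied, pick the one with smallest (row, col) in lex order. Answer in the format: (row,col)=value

Answer: (1,3)=6

Derivation:
Step 1: ant0:(2,2)->N->(1,2) | ant1:(1,4)->W->(1,3)
  grid max=4 at (1,3)
Step 2: ant0:(1,2)->E->(1,3) | ant1:(1,3)->W->(1,2)
  grid max=5 at (1,3)
Step 3: ant0:(1,3)->W->(1,2) | ant1:(1,2)->E->(1,3)
  grid max=6 at (1,3)
Final grid:
  0 0 0 0 0
  0 0 3 6 0
  0 0 0 0 0
  0 0 0 0 0
  0 0 0 0 0
Max pheromone 6 at (1,3)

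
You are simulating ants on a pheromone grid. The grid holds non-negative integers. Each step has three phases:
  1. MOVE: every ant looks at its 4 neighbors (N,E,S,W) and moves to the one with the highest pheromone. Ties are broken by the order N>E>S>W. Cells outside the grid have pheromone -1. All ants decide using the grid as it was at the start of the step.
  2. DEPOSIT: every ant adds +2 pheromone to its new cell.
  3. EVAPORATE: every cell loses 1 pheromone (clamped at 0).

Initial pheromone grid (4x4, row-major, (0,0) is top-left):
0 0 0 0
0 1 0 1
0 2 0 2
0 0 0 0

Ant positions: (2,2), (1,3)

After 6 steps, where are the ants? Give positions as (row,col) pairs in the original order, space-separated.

Step 1: ant0:(2,2)->E->(2,3) | ant1:(1,3)->S->(2,3)
  grid max=5 at (2,3)
Step 2: ant0:(2,3)->N->(1,3) | ant1:(2,3)->N->(1,3)
  grid max=4 at (2,3)
Step 3: ant0:(1,3)->S->(2,3) | ant1:(1,3)->S->(2,3)
  grid max=7 at (2,3)
Step 4: ant0:(2,3)->N->(1,3) | ant1:(2,3)->N->(1,3)
  grid max=6 at (2,3)
Step 5: ant0:(1,3)->S->(2,3) | ant1:(1,3)->S->(2,3)
  grid max=9 at (2,3)
Step 6: ant0:(2,3)->N->(1,3) | ant1:(2,3)->N->(1,3)
  grid max=8 at (2,3)

(1,3) (1,3)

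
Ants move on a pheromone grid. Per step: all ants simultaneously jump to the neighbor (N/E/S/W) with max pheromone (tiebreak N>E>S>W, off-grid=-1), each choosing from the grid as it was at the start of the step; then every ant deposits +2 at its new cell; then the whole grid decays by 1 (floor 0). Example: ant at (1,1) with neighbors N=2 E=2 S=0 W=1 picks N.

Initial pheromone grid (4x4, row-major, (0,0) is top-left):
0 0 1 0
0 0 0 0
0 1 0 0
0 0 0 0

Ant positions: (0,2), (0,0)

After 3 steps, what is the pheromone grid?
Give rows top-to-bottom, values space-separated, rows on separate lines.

After step 1: ants at (0,3),(0,1)
  0 1 0 1
  0 0 0 0
  0 0 0 0
  0 0 0 0
After step 2: ants at (1,3),(0,2)
  0 0 1 0
  0 0 0 1
  0 0 0 0
  0 0 0 0
After step 3: ants at (0,3),(0,3)
  0 0 0 3
  0 0 0 0
  0 0 0 0
  0 0 0 0

0 0 0 3
0 0 0 0
0 0 0 0
0 0 0 0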